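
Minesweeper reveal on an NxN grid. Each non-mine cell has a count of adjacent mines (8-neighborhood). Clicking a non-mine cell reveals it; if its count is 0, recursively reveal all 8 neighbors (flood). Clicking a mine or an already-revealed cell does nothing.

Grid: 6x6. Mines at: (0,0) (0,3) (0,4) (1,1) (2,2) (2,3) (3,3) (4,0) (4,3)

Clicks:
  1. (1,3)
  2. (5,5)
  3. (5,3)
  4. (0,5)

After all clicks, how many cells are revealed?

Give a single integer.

Click 1 (1,3) count=4: revealed 1 new [(1,3)] -> total=1
Click 2 (5,5) count=0: revealed 10 new [(1,4) (1,5) (2,4) (2,5) (3,4) (3,5) (4,4) (4,5) (5,4) (5,5)] -> total=11
Click 3 (5,3) count=1: revealed 1 new [(5,3)] -> total=12
Click 4 (0,5) count=1: revealed 1 new [(0,5)] -> total=13

Answer: 13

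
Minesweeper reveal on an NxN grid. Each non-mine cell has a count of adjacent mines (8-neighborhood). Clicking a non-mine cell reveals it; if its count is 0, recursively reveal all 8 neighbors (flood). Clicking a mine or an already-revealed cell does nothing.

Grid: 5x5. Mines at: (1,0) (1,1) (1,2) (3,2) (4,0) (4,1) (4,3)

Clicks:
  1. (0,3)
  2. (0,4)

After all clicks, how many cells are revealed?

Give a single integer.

Click 1 (0,3) count=1: revealed 1 new [(0,3)] -> total=1
Click 2 (0,4) count=0: revealed 7 new [(0,4) (1,3) (1,4) (2,3) (2,4) (3,3) (3,4)] -> total=8

Answer: 8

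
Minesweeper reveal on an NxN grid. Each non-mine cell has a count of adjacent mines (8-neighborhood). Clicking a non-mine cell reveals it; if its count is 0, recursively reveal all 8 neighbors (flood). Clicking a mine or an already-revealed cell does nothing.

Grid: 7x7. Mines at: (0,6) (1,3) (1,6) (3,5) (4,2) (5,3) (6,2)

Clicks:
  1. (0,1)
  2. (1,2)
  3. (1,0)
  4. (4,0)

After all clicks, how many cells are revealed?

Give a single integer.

Click 1 (0,1) count=0: revealed 18 new [(0,0) (0,1) (0,2) (1,0) (1,1) (1,2) (2,0) (2,1) (2,2) (3,0) (3,1) (3,2) (4,0) (4,1) (5,0) (5,1) (6,0) (6,1)] -> total=18
Click 2 (1,2) count=1: revealed 0 new [(none)] -> total=18
Click 3 (1,0) count=0: revealed 0 new [(none)] -> total=18
Click 4 (4,0) count=0: revealed 0 new [(none)] -> total=18

Answer: 18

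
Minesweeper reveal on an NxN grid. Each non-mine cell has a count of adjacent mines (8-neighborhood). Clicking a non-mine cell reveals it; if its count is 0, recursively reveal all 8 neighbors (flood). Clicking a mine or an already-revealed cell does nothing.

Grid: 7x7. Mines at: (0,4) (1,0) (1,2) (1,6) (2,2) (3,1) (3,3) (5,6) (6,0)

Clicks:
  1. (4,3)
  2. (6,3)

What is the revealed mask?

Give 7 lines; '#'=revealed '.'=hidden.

Click 1 (4,3) count=1: revealed 1 new [(4,3)] -> total=1
Click 2 (6,3) count=0: revealed 14 new [(4,1) (4,2) (4,4) (4,5) (5,1) (5,2) (5,3) (5,4) (5,5) (6,1) (6,2) (6,3) (6,4) (6,5)] -> total=15

Answer: .......
.......
.......
.......
.#####.
.#####.
.#####.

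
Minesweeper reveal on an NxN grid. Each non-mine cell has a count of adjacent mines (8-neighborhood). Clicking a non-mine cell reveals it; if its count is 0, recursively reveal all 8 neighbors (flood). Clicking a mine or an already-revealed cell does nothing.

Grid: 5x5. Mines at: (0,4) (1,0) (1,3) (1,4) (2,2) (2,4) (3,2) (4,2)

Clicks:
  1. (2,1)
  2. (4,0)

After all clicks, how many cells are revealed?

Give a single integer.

Click 1 (2,1) count=3: revealed 1 new [(2,1)] -> total=1
Click 2 (4,0) count=0: revealed 5 new [(2,0) (3,0) (3,1) (4,0) (4,1)] -> total=6

Answer: 6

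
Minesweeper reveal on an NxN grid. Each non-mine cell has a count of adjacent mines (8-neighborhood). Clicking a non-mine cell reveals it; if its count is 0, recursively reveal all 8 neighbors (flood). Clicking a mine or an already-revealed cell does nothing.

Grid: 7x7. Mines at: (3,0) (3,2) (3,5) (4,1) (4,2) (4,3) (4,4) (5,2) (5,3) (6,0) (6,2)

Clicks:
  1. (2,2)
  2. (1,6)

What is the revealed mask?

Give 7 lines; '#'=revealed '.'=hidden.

Click 1 (2,2) count=1: revealed 1 new [(2,2)] -> total=1
Click 2 (1,6) count=0: revealed 20 new [(0,0) (0,1) (0,2) (0,3) (0,4) (0,5) (0,6) (1,0) (1,1) (1,2) (1,3) (1,4) (1,5) (1,6) (2,0) (2,1) (2,3) (2,4) (2,5) (2,6)] -> total=21

Answer: #######
#######
#######
.......
.......
.......
.......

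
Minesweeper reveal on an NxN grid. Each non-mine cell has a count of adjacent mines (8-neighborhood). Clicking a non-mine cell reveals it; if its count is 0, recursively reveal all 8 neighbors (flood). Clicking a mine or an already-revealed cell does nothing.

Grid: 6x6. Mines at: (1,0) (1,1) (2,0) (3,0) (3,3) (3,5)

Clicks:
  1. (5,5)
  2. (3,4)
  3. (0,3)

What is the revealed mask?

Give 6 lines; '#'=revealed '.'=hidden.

Answer: ..####
..####
..####
....#.
######
######

Derivation:
Click 1 (5,5) count=0: revealed 12 new [(4,0) (4,1) (4,2) (4,3) (4,4) (4,5) (5,0) (5,1) (5,2) (5,3) (5,4) (5,5)] -> total=12
Click 2 (3,4) count=2: revealed 1 new [(3,4)] -> total=13
Click 3 (0,3) count=0: revealed 12 new [(0,2) (0,3) (0,4) (0,5) (1,2) (1,3) (1,4) (1,5) (2,2) (2,3) (2,4) (2,5)] -> total=25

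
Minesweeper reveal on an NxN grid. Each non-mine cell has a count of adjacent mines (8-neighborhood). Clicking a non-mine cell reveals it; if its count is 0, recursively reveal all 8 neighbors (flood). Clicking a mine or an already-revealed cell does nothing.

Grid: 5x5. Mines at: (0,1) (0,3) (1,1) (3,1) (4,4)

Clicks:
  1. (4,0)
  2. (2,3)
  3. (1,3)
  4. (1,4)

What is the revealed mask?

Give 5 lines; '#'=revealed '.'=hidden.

Answer: .....
..###
..###
..###
#....

Derivation:
Click 1 (4,0) count=1: revealed 1 new [(4,0)] -> total=1
Click 2 (2,3) count=0: revealed 9 new [(1,2) (1,3) (1,4) (2,2) (2,3) (2,4) (3,2) (3,3) (3,4)] -> total=10
Click 3 (1,3) count=1: revealed 0 new [(none)] -> total=10
Click 4 (1,4) count=1: revealed 0 new [(none)] -> total=10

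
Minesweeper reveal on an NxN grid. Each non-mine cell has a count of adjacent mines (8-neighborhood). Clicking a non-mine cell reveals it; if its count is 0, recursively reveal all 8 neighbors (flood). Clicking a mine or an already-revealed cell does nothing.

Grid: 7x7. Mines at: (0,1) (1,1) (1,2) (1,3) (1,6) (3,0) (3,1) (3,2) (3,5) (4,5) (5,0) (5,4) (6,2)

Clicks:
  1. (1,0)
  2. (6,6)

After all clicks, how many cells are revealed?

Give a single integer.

Answer: 5

Derivation:
Click 1 (1,0) count=2: revealed 1 new [(1,0)] -> total=1
Click 2 (6,6) count=0: revealed 4 new [(5,5) (5,6) (6,5) (6,6)] -> total=5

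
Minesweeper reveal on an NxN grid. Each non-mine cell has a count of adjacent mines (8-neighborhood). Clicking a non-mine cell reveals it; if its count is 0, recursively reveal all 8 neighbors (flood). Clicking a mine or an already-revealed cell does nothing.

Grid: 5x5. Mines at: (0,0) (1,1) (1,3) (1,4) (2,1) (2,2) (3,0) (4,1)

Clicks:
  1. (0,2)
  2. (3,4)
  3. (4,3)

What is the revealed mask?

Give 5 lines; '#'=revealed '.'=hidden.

Click 1 (0,2) count=2: revealed 1 new [(0,2)] -> total=1
Click 2 (3,4) count=0: revealed 8 new [(2,3) (2,4) (3,2) (3,3) (3,4) (4,2) (4,3) (4,4)] -> total=9
Click 3 (4,3) count=0: revealed 0 new [(none)] -> total=9

Answer: ..#..
.....
...##
..###
..###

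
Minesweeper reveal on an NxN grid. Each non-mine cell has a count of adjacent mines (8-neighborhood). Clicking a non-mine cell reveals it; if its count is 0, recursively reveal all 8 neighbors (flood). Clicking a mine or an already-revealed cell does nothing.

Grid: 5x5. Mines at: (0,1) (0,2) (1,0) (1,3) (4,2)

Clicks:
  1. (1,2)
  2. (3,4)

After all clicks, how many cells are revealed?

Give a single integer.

Answer: 7

Derivation:
Click 1 (1,2) count=3: revealed 1 new [(1,2)] -> total=1
Click 2 (3,4) count=0: revealed 6 new [(2,3) (2,4) (3,3) (3,4) (4,3) (4,4)] -> total=7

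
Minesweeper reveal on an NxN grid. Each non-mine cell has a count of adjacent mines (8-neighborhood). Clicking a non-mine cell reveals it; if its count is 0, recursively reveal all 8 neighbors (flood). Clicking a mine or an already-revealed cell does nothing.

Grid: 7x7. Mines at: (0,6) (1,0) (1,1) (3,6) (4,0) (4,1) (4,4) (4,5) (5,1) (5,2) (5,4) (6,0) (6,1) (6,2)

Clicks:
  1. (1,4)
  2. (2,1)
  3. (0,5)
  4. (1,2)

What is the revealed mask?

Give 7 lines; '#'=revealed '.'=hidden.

Answer: ..####.
..####.
.#####.
..####.
.......
.......
.......

Derivation:
Click 1 (1,4) count=0: revealed 16 new [(0,2) (0,3) (0,4) (0,5) (1,2) (1,3) (1,4) (1,5) (2,2) (2,3) (2,4) (2,5) (3,2) (3,3) (3,4) (3,5)] -> total=16
Click 2 (2,1) count=2: revealed 1 new [(2,1)] -> total=17
Click 3 (0,5) count=1: revealed 0 new [(none)] -> total=17
Click 4 (1,2) count=1: revealed 0 new [(none)] -> total=17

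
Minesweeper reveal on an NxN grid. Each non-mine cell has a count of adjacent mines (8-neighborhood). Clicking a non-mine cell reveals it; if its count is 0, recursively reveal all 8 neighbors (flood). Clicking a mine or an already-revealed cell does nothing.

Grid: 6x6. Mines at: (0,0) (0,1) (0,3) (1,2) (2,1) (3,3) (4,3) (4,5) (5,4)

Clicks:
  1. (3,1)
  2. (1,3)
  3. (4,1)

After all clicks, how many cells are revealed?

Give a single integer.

Answer: 10

Derivation:
Click 1 (3,1) count=1: revealed 1 new [(3,1)] -> total=1
Click 2 (1,3) count=2: revealed 1 new [(1,3)] -> total=2
Click 3 (4,1) count=0: revealed 8 new [(3,0) (3,2) (4,0) (4,1) (4,2) (5,0) (5,1) (5,2)] -> total=10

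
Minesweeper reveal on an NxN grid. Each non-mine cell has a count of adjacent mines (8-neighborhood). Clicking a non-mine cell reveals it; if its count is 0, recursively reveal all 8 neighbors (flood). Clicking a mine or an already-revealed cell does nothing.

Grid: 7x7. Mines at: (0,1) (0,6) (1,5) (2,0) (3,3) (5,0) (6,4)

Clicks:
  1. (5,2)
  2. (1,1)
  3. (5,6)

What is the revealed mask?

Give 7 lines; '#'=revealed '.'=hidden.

Answer: .......
.#.....
....###
....###
.######
.######
.###.##

Derivation:
Click 1 (5,2) count=0: revealed 9 new [(4,1) (4,2) (4,3) (5,1) (5,2) (5,3) (6,1) (6,2) (6,3)] -> total=9
Click 2 (1,1) count=2: revealed 1 new [(1,1)] -> total=10
Click 3 (5,6) count=0: revealed 14 new [(2,4) (2,5) (2,6) (3,4) (3,5) (3,6) (4,4) (4,5) (4,6) (5,4) (5,5) (5,6) (6,5) (6,6)] -> total=24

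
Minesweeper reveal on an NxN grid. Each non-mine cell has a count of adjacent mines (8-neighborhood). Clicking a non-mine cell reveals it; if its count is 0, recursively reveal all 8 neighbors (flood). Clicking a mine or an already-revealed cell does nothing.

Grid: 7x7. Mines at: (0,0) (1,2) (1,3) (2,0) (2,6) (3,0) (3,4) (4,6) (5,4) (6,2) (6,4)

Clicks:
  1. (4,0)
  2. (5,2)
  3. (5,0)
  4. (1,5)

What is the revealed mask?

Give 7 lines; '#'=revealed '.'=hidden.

Answer: .......
.....#.
.......
.......
##.....
###....
##.....

Derivation:
Click 1 (4,0) count=1: revealed 1 new [(4,0)] -> total=1
Click 2 (5,2) count=1: revealed 1 new [(5,2)] -> total=2
Click 3 (5,0) count=0: revealed 5 new [(4,1) (5,0) (5,1) (6,0) (6,1)] -> total=7
Click 4 (1,5) count=1: revealed 1 new [(1,5)] -> total=8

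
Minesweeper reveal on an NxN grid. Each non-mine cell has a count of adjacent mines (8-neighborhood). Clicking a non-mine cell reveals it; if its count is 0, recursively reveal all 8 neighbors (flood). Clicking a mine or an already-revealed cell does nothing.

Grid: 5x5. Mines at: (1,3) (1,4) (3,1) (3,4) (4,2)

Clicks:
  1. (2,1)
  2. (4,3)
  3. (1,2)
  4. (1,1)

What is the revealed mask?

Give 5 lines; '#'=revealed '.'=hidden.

Click 1 (2,1) count=1: revealed 1 new [(2,1)] -> total=1
Click 2 (4,3) count=2: revealed 1 new [(4,3)] -> total=2
Click 3 (1,2) count=1: revealed 1 new [(1,2)] -> total=3
Click 4 (1,1) count=0: revealed 7 new [(0,0) (0,1) (0,2) (1,0) (1,1) (2,0) (2,2)] -> total=10

Answer: ###..
###..
###..
.....
...#.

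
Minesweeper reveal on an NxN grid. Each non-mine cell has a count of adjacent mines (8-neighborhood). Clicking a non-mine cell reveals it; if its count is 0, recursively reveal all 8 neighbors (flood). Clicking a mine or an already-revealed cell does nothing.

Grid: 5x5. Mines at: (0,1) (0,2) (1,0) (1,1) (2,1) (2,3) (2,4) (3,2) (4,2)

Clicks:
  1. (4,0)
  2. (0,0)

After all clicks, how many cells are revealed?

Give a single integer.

Click 1 (4,0) count=0: revealed 4 new [(3,0) (3,1) (4,0) (4,1)] -> total=4
Click 2 (0,0) count=3: revealed 1 new [(0,0)] -> total=5

Answer: 5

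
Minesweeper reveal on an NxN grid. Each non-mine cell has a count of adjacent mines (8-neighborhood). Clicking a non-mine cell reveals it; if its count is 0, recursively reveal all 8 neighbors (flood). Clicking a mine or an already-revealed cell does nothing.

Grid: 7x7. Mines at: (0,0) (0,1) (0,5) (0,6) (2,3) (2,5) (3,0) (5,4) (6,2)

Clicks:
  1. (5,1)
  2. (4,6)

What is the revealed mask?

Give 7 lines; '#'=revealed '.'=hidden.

Answer: .......
.......
.......
.....##
.....##
.#...##
.....##

Derivation:
Click 1 (5,1) count=1: revealed 1 new [(5,1)] -> total=1
Click 2 (4,6) count=0: revealed 8 new [(3,5) (3,6) (4,5) (4,6) (5,5) (5,6) (6,5) (6,6)] -> total=9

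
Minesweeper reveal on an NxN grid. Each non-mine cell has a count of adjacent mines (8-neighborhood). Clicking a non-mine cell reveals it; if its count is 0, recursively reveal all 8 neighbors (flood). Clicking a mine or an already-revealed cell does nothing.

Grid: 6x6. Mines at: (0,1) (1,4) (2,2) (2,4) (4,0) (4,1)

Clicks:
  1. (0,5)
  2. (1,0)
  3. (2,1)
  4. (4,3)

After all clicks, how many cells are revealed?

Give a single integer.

Answer: 15

Derivation:
Click 1 (0,5) count=1: revealed 1 new [(0,5)] -> total=1
Click 2 (1,0) count=1: revealed 1 new [(1,0)] -> total=2
Click 3 (2,1) count=1: revealed 1 new [(2,1)] -> total=3
Click 4 (4,3) count=0: revealed 12 new [(3,2) (3,3) (3,4) (3,5) (4,2) (4,3) (4,4) (4,5) (5,2) (5,3) (5,4) (5,5)] -> total=15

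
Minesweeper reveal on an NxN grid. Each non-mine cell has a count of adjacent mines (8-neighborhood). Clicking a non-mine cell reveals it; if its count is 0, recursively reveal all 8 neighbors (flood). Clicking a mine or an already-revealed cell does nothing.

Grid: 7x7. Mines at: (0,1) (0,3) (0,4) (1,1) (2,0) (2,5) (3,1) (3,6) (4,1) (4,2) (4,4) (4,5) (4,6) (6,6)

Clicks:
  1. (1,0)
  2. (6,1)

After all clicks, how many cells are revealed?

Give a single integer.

Answer: 13

Derivation:
Click 1 (1,0) count=3: revealed 1 new [(1,0)] -> total=1
Click 2 (6,1) count=0: revealed 12 new [(5,0) (5,1) (5,2) (5,3) (5,4) (5,5) (6,0) (6,1) (6,2) (6,3) (6,4) (6,5)] -> total=13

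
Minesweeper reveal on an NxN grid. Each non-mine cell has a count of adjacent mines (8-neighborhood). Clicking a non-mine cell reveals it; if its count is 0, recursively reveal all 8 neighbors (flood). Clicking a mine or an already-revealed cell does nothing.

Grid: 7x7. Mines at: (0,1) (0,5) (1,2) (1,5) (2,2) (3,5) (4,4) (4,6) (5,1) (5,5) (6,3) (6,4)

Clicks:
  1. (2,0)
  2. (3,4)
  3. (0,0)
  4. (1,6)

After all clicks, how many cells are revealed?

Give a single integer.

Answer: 11

Derivation:
Click 1 (2,0) count=0: revealed 8 new [(1,0) (1,1) (2,0) (2,1) (3,0) (3,1) (4,0) (4,1)] -> total=8
Click 2 (3,4) count=2: revealed 1 new [(3,4)] -> total=9
Click 3 (0,0) count=1: revealed 1 new [(0,0)] -> total=10
Click 4 (1,6) count=2: revealed 1 new [(1,6)] -> total=11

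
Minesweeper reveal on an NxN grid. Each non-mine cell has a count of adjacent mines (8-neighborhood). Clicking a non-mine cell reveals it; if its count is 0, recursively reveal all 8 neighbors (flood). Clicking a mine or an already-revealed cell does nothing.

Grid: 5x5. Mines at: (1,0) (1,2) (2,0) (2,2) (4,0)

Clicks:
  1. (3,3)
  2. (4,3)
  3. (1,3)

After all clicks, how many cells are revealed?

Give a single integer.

Answer: 14

Derivation:
Click 1 (3,3) count=1: revealed 1 new [(3,3)] -> total=1
Click 2 (4,3) count=0: revealed 13 new [(0,3) (0,4) (1,3) (1,4) (2,3) (2,4) (3,1) (3,2) (3,4) (4,1) (4,2) (4,3) (4,4)] -> total=14
Click 3 (1,3) count=2: revealed 0 new [(none)] -> total=14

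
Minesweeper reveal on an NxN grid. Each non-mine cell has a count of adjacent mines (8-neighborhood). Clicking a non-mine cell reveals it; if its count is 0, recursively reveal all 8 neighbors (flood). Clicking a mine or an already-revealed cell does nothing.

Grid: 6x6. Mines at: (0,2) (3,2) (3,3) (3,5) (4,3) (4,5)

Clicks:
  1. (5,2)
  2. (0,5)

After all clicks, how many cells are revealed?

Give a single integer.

Click 1 (5,2) count=1: revealed 1 new [(5,2)] -> total=1
Click 2 (0,5) count=0: revealed 9 new [(0,3) (0,4) (0,5) (1,3) (1,4) (1,5) (2,3) (2,4) (2,5)] -> total=10

Answer: 10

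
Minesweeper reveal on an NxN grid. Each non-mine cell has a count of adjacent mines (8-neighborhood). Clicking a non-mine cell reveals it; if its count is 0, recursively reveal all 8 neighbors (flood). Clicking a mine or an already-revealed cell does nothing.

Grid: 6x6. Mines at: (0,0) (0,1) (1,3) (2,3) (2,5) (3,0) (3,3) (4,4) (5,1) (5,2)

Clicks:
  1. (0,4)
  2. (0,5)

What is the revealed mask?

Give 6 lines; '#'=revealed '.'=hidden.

Answer: ....##
....##
......
......
......
......

Derivation:
Click 1 (0,4) count=1: revealed 1 new [(0,4)] -> total=1
Click 2 (0,5) count=0: revealed 3 new [(0,5) (1,4) (1,5)] -> total=4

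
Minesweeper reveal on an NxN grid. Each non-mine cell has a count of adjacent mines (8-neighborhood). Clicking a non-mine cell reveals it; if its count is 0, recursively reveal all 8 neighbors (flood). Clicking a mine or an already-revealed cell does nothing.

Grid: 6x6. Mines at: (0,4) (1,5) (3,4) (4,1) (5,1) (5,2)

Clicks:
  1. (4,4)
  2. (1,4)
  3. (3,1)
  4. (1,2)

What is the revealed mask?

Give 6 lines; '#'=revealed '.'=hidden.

Click 1 (4,4) count=1: revealed 1 new [(4,4)] -> total=1
Click 2 (1,4) count=2: revealed 1 new [(1,4)] -> total=2
Click 3 (3,1) count=1: revealed 1 new [(3,1)] -> total=3
Click 4 (1,2) count=0: revealed 15 new [(0,0) (0,1) (0,2) (0,3) (1,0) (1,1) (1,2) (1,3) (2,0) (2,1) (2,2) (2,3) (3,0) (3,2) (3,3)] -> total=18

Answer: ####..
#####.
####..
####..
....#.
......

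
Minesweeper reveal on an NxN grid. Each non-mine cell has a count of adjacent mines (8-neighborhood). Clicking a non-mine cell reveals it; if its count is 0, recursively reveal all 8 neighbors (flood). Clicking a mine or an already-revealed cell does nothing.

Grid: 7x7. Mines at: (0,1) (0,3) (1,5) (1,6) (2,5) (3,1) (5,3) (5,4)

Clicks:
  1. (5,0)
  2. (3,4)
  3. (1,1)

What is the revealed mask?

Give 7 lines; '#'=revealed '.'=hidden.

Answer: .......
.#.....
.......
....#..
###....
###....
###....

Derivation:
Click 1 (5,0) count=0: revealed 9 new [(4,0) (4,1) (4,2) (5,0) (5,1) (5,2) (6,0) (6,1) (6,2)] -> total=9
Click 2 (3,4) count=1: revealed 1 new [(3,4)] -> total=10
Click 3 (1,1) count=1: revealed 1 new [(1,1)] -> total=11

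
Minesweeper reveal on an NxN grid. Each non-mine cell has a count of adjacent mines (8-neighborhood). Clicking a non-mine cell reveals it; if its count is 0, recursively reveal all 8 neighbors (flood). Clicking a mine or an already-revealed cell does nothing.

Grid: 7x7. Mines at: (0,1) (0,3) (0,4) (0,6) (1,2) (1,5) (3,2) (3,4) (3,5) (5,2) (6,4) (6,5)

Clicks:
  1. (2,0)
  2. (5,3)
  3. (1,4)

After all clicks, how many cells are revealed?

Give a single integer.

Click 1 (2,0) count=0: revealed 12 new [(1,0) (1,1) (2,0) (2,1) (3,0) (3,1) (4,0) (4,1) (5,0) (5,1) (6,0) (6,1)] -> total=12
Click 2 (5,3) count=2: revealed 1 new [(5,3)] -> total=13
Click 3 (1,4) count=3: revealed 1 new [(1,4)] -> total=14

Answer: 14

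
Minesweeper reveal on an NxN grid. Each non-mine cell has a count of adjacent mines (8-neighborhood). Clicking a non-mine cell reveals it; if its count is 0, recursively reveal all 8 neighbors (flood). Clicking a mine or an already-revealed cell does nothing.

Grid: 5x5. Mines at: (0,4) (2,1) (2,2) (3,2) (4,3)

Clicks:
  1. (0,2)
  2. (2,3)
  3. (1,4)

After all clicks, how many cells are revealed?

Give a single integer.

Click 1 (0,2) count=0: revealed 8 new [(0,0) (0,1) (0,2) (0,3) (1,0) (1,1) (1,2) (1,3)] -> total=8
Click 2 (2,3) count=2: revealed 1 new [(2,3)] -> total=9
Click 3 (1,4) count=1: revealed 1 new [(1,4)] -> total=10

Answer: 10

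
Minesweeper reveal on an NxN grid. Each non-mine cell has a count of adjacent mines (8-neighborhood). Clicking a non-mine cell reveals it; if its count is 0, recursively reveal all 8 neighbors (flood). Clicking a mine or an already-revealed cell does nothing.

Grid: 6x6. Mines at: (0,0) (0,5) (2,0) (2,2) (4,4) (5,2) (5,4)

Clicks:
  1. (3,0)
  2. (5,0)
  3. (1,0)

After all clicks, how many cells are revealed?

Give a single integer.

Click 1 (3,0) count=1: revealed 1 new [(3,0)] -> total=1
Click 2 (5,0) count=0: revealed 5 new [(3,1) (4,0) (4,1) (5,0) (5,1)] -> total=6
Click 3 (1,0) count=2: revealed 1 new [(1,0)] -> total=7

Answer: 7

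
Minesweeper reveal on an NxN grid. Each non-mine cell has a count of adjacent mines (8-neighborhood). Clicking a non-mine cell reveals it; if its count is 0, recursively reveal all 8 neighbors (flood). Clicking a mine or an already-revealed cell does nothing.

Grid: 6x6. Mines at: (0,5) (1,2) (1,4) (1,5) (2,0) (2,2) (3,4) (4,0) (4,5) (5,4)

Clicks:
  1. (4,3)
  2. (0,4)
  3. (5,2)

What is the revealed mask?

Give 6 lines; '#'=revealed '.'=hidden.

Answer: ....#.
......
......
.###..
.###..
.###..

Derivation:
Click 1 (4,3) count=2: revealed 1 new [(4,3)] -> total=1
Click 2 (0,4) count=3: revealed 1 new [(0,4)] -> total=2
Click 3 (5,2) count=0: revealed 8 new [(3,1) (3,2) (3,3) (4,1) (4,2) (5,1) (5,2) (5,3)] -> total=10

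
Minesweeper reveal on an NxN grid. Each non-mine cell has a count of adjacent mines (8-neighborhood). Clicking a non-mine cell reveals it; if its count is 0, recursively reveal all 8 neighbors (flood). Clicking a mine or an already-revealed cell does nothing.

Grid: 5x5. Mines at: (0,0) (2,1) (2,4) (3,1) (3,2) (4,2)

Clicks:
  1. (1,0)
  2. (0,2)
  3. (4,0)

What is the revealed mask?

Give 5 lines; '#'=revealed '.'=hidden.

Click 1 (1,0) count=2: revealed 1 new [(1,0)] -> total=1
Click 2 (0,2) count=0: revealed 8 new [(0,1) (0,2) (0,3) (0,4) (1,1) (1,2) (1,3) (1,4)] -> total=9
Click 3 (4,0) count=1: revealed 1 new [(4,0)] -> total=10

Answer: .####
#####
.....
.....
#....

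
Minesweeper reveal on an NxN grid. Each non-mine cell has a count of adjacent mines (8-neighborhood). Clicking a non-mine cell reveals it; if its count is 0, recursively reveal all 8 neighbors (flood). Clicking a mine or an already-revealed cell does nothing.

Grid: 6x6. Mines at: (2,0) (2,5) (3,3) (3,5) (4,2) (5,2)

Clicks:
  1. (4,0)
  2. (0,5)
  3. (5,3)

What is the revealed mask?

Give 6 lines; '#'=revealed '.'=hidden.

Answer: ######
######
.####.
##....
##....
##.#..

Derivation:
Click 1 (4,0) count=0: revealed 6 new [(3,0) (3,1) (4,0) (4,1) (5,0) (5,1)] -> total=6
Click 2 (0,5) count=0: revealed 16 new [(0,0) (0,1) (0,2) (0,3) (0,4) (0,5) (1,0) (1,1) (1,2) (1,3) (1,4) (1,5) (2,1) (2,2) (2,3) (2,4)] -> total=22
Click 3 (5,3) count=2: revealed 1 new [(5,3)] -> total=23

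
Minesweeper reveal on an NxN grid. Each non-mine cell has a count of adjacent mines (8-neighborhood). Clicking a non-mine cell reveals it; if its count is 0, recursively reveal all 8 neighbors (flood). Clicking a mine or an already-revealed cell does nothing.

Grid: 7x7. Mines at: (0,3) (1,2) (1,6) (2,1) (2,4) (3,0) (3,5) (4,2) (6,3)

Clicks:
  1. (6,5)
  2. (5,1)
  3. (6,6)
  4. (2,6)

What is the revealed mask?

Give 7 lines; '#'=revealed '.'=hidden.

Click 1 (6,5) count=0: revealed 9 new [(4,4) (4,5) (4,6) (5,4) (5,5) (5,6) (6,4) (6,5) (6,6)] -> total=9
Click 2 (5,1) count=1: revealed 1 new [(5,1)] -> total=10
Click 3 (6,6) count=0: revealed 0 new [(none)] -> total=10
Click 4 (2,6) count=2: revealed 1 new [(2,6)] -> total=11

Answer: .......
.......
......#
.......
....###
.#..###
....###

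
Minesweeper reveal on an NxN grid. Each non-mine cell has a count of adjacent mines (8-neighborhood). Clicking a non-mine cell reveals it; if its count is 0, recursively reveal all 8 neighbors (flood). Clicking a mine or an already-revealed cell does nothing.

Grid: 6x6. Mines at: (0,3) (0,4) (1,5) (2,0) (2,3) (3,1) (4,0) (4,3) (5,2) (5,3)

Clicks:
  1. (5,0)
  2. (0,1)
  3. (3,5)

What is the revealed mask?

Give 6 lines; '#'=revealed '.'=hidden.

Answer: ###...
###...
....##
....##
....##
#...##

Derivation:
Click 1 (5,0) count=1: revealed 1 new [(5,0)] -> total=1
Click 2 (0,1) count=0: revealed 6 new [(0,0) (0,1) (0,2) (1,0) (1,1) (1,2)] -> total=7
Click 3 (3,5) count=0: revealed 8 new [(2,4) (2,5) (3,4) (3,5) (4,4) (4,5) (5,4) (5,5)] -> total=15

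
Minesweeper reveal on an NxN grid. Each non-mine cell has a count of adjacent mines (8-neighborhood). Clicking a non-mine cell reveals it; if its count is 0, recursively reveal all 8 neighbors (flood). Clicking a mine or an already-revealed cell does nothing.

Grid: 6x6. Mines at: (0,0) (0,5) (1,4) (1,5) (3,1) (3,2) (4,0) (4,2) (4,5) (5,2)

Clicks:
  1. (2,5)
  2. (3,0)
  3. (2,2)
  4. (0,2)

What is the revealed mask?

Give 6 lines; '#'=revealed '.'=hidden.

Answer: .###..
.###..
.###.#
#.....
......
......

Derivation:
Click 1 (2,5) count=2: revealed 1 new [(2,5)] -> total=1
Click 2 (3,0) count=2: revealed 1 new [(3,0)] -> total=2
Click 3 (2,2) count=2: revealed 1 new [(2,2)] -> total=3
Click 4 (0,2) count=0: revealed 8 new [(0,1) (0,2) (0,3) (1,1) (1,2) (1,3) (2,1) (2,3)] -> total=11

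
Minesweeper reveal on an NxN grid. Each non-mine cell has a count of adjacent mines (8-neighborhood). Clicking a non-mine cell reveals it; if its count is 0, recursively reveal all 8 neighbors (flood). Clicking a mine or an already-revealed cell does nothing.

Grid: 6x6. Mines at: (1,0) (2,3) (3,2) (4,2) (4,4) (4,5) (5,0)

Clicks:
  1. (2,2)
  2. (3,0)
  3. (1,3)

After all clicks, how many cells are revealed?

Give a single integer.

Answer: 8

Derivation:
Click 1 (2,2) count=2: revealed 1 new [(2,2)] -> total=1
Click 2 (3,0) count=0: revealed 6 new [(2,0) (2,1) (3,0) (3,1) (4,0) (4,1)] -> total=7
Click 3 (1,3) count=1: revealed 1 new [(1,3)] -> total=8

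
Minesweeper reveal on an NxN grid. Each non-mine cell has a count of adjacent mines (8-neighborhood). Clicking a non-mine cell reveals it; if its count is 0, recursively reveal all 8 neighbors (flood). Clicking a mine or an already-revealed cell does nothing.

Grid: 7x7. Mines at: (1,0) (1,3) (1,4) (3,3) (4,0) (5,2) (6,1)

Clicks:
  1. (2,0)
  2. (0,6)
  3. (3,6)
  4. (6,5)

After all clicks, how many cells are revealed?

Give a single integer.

Answer: 23

Derivation:
Click 1 (2,0) count=1: revealed 1 new [(2,0)] -> total=1
Click 2 (0,6) count=0: revealed 22 new [(0,5) (0,6) (1,5) (1,6) (2,4) (2,5) (2,6) (3,4) (3,5) (3,6) (4,3) (4,4) (4,5) (4,6) (5,3) (5,4) (5,5) (5,6) (6,3) (6,4) (6,5) (6,6)] -> total=23
Click 3 (3,6) count=0: revealed 0 new [(none)] -> total=23
Click 4 (6,5) count=0: revealed 0 new [(none)] -> total=23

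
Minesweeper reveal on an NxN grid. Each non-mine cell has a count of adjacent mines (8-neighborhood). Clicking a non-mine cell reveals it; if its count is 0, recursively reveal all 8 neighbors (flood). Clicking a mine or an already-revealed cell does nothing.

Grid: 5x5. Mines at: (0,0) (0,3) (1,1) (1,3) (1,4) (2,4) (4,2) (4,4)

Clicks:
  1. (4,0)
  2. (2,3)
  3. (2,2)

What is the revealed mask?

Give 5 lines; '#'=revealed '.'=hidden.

Answer: .....
.....
####.
##...
##...

Derivation:
Click 1 (4,0) count=0: revealed 6 new [(2,0) (2,1) (3,0) (3,1) (4,0) (4,1)] -> total=6
Click 2 (2,3) count=3: revealed 1 new [(2,3)] -> total=7
Click 3 (2,2) count=2: revealed 1 new [(2,2)] -> total=8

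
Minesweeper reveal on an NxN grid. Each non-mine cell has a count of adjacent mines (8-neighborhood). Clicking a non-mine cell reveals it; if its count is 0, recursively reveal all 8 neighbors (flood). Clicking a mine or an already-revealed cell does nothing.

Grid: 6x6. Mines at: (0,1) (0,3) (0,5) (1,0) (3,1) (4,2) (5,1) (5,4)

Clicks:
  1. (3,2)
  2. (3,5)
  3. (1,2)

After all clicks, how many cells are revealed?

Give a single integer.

Answer: 15

Derivation:
Click 1 (3,2) count=2: revealed 1 new [(3,2)] -> total=1
Click 2 (3,5) count=0: revealed 14 new [(1,2) (1,3) (1,4) (1,5) (2,2) (2,3) (2,4) (2,5) (3,3) (3,4) (3,5) (4,3) (4,4) (4,5)] -> total=15
Click 3 (1,2) count=2: revealed 0 new [(none)] -> total=15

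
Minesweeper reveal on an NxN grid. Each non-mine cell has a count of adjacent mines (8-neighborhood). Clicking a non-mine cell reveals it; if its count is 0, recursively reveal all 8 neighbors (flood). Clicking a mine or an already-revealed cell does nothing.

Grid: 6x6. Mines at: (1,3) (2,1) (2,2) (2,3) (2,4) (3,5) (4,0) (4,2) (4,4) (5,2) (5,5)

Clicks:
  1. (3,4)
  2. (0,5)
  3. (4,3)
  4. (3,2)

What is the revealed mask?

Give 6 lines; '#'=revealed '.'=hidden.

Answer: ....##
....##
......
..#.#.
...#..
......

Derivation:
Click 1 (3,4) count=4: revealed 1 new [(3,4)] -> total=1
Click 2 (0,5) count=0: revealed 4 new [(0,4) (0,5) (1,4) (1,5)] -> total=5
Click 3 (4,3) count=3: revealed 1 new [(4,3)] -> total=6
Click 4 (3,2) count=4: revealed 1 new [(3,2)] -> total=7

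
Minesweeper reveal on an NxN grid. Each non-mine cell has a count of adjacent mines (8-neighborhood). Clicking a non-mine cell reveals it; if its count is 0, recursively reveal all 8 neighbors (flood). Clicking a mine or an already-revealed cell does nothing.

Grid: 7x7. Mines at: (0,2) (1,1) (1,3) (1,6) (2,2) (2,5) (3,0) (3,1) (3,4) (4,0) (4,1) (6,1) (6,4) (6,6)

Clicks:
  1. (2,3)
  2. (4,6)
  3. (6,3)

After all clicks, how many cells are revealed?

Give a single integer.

Answer: 8

Derivation:
Click 1 (2,3) count=3: revealed 1 new [(2,3)] -> total=1
Click 2 (4,6) count=0: revealed 6 new [(3,5) (3,6) (4,5) (4,6) (5,5) (5,6)] -> total=7
Click 3 (6,3) count=1: revealed 1 new [(6,3)] -> total=8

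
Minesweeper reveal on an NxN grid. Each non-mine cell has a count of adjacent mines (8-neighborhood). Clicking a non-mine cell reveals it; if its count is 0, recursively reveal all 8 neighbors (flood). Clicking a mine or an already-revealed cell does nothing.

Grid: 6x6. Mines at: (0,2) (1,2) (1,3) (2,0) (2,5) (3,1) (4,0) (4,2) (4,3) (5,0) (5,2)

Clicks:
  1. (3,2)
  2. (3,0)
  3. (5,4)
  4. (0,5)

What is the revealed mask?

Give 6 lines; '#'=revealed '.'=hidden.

Answer: ....##
....##
......
#.#...
......
....#.

Derivation:
Click 1 (3,2) count=3: revealed 1 new [(3,2)] -> total=1
Click 2 (3,0) count=3: revealed 1 new [(3,0)] -> total=2
Click 3 (5,4) count=1: revealed 1 new [(5,4)] -> total=3
Click 4 (0,5) count=0: revealed 4 new [(0,4) (0,5) (1,4) (1,5)] -> total=7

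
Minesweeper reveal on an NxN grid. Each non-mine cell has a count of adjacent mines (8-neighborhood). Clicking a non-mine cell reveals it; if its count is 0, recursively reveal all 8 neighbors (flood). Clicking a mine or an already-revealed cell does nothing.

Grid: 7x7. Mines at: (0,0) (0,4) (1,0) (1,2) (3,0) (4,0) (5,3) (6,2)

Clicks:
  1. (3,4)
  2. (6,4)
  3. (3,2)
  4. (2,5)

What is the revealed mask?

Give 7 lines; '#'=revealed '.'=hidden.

Answer: .....##
...####
.######
.######
.######
....###
....###

Derivation:
Click 1 (3,4) count=0: revealed 30 new [(0,5) (0,6) (1,3) (1,4) (1,5) (1,6) (2,1) (2,2) (2,3) (2,4) (2,5) (2,6) (3,1) (3,2) (3,3) (3,4) (3,5) (3,6) (4,1) (4,2) (4,3) (4,4) (4,5) (4,6) (5,4) (5,5) (5,6) (6,4) (6,5) (6,6)] -> total=30
Click 2 (6,4) count=1: revealed 0 new [(none)] -> total=30
Click 3 (3,2) count=0: revealed 0 new [(none)] -> total=30
Click 4 (2,5) count=0: revealed 0 new [(none)] -> total=30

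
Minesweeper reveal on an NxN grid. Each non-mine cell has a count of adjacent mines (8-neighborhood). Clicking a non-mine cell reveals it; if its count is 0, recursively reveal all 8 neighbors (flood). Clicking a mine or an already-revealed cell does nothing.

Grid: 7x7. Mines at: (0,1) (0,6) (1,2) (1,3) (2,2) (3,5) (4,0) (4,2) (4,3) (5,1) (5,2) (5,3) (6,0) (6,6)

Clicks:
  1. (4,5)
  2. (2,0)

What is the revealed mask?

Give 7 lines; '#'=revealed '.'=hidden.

Answer: .......
##.....
##.....
##.....
.....#.
.......
.......

Derivation:
Click 1 (4,5) count=1: revealed 1 new [(4,5)] -> total=1
Click 2 (2,0) count=0: revealed 6 new [(1,0) (1,1) (2,0) (2,1) (3,0) (3,1)] -> total=7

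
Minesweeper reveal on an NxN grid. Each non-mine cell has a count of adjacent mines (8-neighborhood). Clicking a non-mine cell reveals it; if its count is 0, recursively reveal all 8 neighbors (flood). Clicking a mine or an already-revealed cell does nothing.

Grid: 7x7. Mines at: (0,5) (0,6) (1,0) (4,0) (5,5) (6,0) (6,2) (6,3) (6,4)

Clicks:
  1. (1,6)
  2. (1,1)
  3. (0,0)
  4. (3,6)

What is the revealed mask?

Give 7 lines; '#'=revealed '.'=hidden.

Click 1 (1,6) count=2: revealed 1 new [(1,6)] -> total=1
Click 2 (1,1) count=1: revealed 1 new [(1,1)] -> total=2
Click 3 (0,0) count=1: revealed 1 new [(0,0)] -> total=3
Click 4 (3,6) count=0: revealed 30 new [(0,1) (0,2) (0,3) (0,4) (1,2) (1,3) (1,4) (1,5) (2,1) (2,2) (2,3) (2,4) (2,5) (2,6) (3,1) (3,2) (3,3) (3,4) (3,5) (3,6) (4,1) (4,2) (4,3) (4,4) (4,5) (4,6) (5,1) (5,2) (5,3) (5,4)] -> total=33

Answer: #####..
.######
.######
.######
.######
.####..
.......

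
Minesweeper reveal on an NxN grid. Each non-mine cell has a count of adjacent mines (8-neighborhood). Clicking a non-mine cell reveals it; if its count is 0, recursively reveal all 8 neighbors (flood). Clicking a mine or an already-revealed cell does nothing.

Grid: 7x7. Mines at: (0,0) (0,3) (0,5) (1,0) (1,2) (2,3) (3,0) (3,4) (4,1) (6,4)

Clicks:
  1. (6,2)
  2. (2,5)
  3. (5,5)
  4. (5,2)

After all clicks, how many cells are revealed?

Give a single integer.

Answer: 10

Derivation:
Click 1 (6,2) count=0: revealed 8 new [(5,0) (5,1) (5,2) (5,3) (6,0) (6,1) (6,2) (6,3)] -> total=8
Click 2 (2,5) count=1: revealed 1 new [(2,5)] -> total=9
Click 3 (5,5) count=1: revealed 1 new [(5,5)] -> total=10
Click 4 (5,2) count=1: revealed 0 new [(none)] -> total=10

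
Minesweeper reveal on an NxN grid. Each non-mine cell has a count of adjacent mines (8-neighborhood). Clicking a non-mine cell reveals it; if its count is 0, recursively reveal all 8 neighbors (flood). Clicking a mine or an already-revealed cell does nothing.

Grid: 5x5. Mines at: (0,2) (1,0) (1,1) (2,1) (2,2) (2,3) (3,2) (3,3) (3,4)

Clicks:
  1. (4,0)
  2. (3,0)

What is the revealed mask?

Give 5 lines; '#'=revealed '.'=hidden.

Answer: .....
.....
.....
##...
##...

Derivation:
Click 1 (4,0) count=0: revealed 4 new [(3,0) (3,1) (4,0) (4,1)] -> total=4
Click 2 (3,0) count=1: revealed 0 new [(none)] -> total=4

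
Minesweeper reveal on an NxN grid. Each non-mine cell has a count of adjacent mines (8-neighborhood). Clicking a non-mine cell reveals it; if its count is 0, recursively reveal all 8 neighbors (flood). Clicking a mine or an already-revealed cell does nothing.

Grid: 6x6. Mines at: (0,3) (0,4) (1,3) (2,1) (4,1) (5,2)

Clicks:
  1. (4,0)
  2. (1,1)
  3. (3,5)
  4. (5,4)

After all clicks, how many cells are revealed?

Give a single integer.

Click 1 (4,0) count=1: revealed 1 new [(4,0)] -> total=1
Click 2 (1,1) count=1: revealed 1 new [(1,1)] -> total=2
Click 3 (3,5) count=0: revealed 17 new [(1,4) (1,5) (2,2) (2,3) (2,4) (2,5) (3,2) (3,3) (3,4) (3,5) (4,2) (4,3) (4,4) (4,5) (5,3) (5,4) (5,5)] -> total=19
Click 4 (5,4) count=0: revealed 0 new [(none)] -> total=19

Answer: 19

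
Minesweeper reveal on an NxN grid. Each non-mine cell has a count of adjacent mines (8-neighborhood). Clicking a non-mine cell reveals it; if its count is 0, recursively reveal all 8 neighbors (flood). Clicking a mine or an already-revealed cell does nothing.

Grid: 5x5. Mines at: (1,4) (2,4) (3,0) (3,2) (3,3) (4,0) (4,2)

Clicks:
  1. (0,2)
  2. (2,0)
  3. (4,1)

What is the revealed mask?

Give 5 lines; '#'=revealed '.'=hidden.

Answer: ####.
####.
####.
.....
.#...

Derivation:
Click 1 (0,2) count=0: revealed 12 new [(0,0) (0,1) (0,2) (0,3) (1,0) (1,1) (1,2) (1,3) (2,0) (2,1) (2,2) (2,3)] -> total=12
Click 2 (2,0) count=1: revealed 0 new [(none)] -> total=12
Click 3 (4,1) count=4: revealed 1 new [(4,1)] -> total=13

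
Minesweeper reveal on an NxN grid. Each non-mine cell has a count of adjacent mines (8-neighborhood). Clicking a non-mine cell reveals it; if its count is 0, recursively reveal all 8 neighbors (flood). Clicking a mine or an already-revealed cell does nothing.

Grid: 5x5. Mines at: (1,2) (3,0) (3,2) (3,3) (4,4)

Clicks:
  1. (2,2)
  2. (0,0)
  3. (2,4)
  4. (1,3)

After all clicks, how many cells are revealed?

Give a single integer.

Answer: 9

Derivation:
Click 1 (2,2) count=3: revealed 1 new [(2,2)] -> total=1
Click 2 (0,0) count=0: revealed 6 new [(0,0) (0,1) (1,0) (1,1) (2,0) (2,1)] -> total=7
Click 3 (2,4) count=1: revealed 1 new [(2,4)] -> total=8
Click 4 (1,3) count=1: revealed 1 new [(1,3)] -> total=9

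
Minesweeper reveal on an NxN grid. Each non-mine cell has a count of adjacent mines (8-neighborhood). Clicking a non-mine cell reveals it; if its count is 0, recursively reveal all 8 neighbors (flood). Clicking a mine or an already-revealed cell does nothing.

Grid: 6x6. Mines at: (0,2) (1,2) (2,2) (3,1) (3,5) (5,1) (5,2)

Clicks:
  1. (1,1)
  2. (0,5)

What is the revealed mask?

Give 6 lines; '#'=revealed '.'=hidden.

Click 1 (1,1) count=3: revealed 1 new [(1,1)] -> total=1
Click 2 (0,5) count=0: revealed 9 new [(0,3) (0,4) (0,5) (1,3) (1,4) (1,5) (2,3) (2,4) (2,5)] -> total=10

Answer: ...###
.#.###
...###
......
......
......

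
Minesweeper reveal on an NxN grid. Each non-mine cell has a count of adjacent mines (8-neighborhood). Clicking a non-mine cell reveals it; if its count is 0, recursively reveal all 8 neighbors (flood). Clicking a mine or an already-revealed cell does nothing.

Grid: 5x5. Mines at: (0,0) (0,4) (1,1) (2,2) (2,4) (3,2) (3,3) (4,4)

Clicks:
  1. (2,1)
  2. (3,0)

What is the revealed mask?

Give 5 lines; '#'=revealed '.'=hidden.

Answer: .....
.....
##...
##...
##...

Derivation:
Click 1 (2,1) count=3: revealed 1 new [(2,1)] -> total=1
Click 2 (3,0) count=0: revealed 5 new [(2,0) (3,0) (3,1) (4,0) (4,1)] -> total=6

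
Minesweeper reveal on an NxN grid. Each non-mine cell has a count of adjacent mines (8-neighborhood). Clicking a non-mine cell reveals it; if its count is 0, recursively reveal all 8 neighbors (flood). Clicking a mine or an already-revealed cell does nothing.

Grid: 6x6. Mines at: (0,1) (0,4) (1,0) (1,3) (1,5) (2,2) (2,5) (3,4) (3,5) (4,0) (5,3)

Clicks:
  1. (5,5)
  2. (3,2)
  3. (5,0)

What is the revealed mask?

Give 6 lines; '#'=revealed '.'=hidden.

Click 1 (5,5) count=0: revealed 4 new [(4,4) (4,5) (5,4) (5,5)] -> total=4
Click 2 (3,2) count=1: revealed 1 new [(3,2)] -> total=5
Click 3 (5,0) count=1: revealed 1 new [(5,0)] -> total=6

Answer: ......
......
......
..#...
....##
#...##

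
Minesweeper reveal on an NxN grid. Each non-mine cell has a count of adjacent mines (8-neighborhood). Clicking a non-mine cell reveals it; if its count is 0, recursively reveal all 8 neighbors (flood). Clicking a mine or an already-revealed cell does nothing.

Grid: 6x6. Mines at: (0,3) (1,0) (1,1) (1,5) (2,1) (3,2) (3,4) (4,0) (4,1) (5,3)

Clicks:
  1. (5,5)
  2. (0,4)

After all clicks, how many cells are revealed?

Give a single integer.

Click 1 (5,5) count=0: revealed 4 new [(4,4) (4,5) (5,4) (5,5)] -> total=4
Click 2 (0,4) count=2: revealed 1 new [(0,4)] -> total=5

Answer: 5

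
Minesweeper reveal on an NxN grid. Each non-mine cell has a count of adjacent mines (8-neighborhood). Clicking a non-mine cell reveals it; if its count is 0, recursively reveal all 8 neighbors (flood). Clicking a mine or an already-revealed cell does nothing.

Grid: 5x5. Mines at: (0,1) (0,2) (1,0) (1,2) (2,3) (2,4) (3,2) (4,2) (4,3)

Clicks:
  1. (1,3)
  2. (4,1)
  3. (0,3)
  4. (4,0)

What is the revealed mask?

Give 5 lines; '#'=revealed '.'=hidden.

Answer: ...#.
...#.
##...
##...
##...

Derivation:
Click 1 (1,3) count=4: revealed 1 new [(1,3)] -> total=1
Click 2 (4,1) count=2: revealed 1 new [(4,1)] -> total=2
Click 3 (0,3) count=2: revealed 1 new [(0,3)] -> total=3
Click 4 (4,0) count=0: revealed 5 new [(2,0) (2,1) (3,0) (3,1) (4,0)] -> total=8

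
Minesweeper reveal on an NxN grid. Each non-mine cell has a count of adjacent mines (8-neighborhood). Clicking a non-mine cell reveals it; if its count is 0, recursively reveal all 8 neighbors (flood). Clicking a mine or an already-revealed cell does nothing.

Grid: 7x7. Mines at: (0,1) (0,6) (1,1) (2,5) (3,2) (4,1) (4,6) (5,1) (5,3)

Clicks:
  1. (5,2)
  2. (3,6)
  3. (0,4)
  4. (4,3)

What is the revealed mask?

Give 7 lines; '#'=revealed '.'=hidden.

Click 1 (5,2) count=3: revealed 1 new [(5,2)] -> total=1
Click 2 (3,6) count=2: revealed 1 new [(3,6)] -> total=2
Click 3 (0,4) count=0: revealed 11 new [(0,2) (0,3) (0,4) (0,5) (1,2) (1,3) (1,4) (1,5) (2,2) (2,3) (2,4)] -> total=13
Click 4 (4,3) count=2: revealed 1 new [(4,3)] -> total=14

Answer: ..####.
..####.
..###..
......#
...#...
..#....
.......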